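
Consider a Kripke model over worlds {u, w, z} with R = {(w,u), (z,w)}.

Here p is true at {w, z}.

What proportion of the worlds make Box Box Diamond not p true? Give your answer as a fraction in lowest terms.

2/3

u: no successors, so Box Box Diamond not p holds vacuously. ✓
w: successors {u}; Box Diamond not p there: u:T. ✓
z: successors {w}; Box Diamond not p there: w:F. ✗
That's 2 of 3 worlds, so 2/3.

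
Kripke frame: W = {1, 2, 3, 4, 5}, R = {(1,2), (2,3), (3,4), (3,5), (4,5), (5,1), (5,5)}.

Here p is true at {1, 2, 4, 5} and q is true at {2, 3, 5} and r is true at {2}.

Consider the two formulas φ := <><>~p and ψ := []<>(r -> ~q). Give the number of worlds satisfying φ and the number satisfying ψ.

1 and 4

For <><>~p:
1: successors {2}; <>~p there: 2:T. ✓
2: successors {3}; <>~p there: 3:F. ✗
3: successors {4, 5}; <>~p there: 4:F, 5:F. ✗
4: successors {5}; <>~p there: 5:F. ✗
5: successors {1, 5}; <>~p there: 1:F, 5:F. ✗
— 1 world.
For []<>(r -> ~q):
1: successors {2}; <>(r -> ~q) there: 2:T. ✓
2: successors {3}; <>(r -> ~q) there: 3:T. ✓
3: successors {4, 5}; <>(r -> ~q) there: 4:T, 5:T. ✓
4: successors {5}; <>(r -> ~q) there: 5:T. ✓
5: successors {1, 5}; <>(r -> ~q) there: 1:F, 5:T. ✗
— 4 worlds.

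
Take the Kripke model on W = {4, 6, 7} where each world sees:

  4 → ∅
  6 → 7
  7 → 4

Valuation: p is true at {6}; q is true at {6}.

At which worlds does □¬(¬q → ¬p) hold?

4: no successors, so □¬(¬q → ¬p) holds vacuously. ✓
6: successors {7}; ¬(¬q → ¬p) there: 7:F. ✗
7: successors {4}; ¬(¬q → ¬p) there: 4:F. ✗

{4}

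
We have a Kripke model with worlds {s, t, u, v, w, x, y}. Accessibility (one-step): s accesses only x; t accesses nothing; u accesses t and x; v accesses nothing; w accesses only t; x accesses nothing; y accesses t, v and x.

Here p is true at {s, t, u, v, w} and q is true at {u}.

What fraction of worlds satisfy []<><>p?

s: successors {x}; <><>p there: x:F. ✗
t: no successors, so []<><>p holds vacuously. ✓
u: successors {t, x}; <><>p there: t:F, x:F. ✗
v: no successors, so []<><>p holds vacuously. ✓
w: successors {t}; <><>p there: t:F. ✗
x: no successors, so []<><>p holds vacuously. ✓
y: successors {t, v, x}; <><>p there: t:F, v:F, x:F. ✗
That's 3 of 7 worlds, so 3/7.

3/7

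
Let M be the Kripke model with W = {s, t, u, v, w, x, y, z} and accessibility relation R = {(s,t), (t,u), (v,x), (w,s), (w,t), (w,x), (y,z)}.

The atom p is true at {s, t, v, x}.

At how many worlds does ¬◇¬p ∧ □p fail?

s: ¬◇¬p is T, □p is T. ✓
t: ¬◇¬p is F, □p is F. ✗
u: ¬◇¬p is T, □p is T. ✓
v: ¬◇¬p is T, □p is T. ✓
w: ¬◇¬p is T, □p is T. ✓
x: ¬◇¬p is T, □p is T. ✓
y: ¬◇¬p is F, □p is F. ✗
z: ¬◇¬p is T, □p is T. ✓
Satisfying worlds: {s, u, v, w, x, z}.
So ¬◇¬p ∧ □p fails at the other 2 worlds.

2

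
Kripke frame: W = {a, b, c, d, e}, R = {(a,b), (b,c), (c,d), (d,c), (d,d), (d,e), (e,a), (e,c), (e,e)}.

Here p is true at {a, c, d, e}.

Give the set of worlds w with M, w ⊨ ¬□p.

a: □p is F. ✓
b: □p is T. ✗
c: □p is T. ✗
d: □p is T. ✗
e: □p is T. ✗

{a}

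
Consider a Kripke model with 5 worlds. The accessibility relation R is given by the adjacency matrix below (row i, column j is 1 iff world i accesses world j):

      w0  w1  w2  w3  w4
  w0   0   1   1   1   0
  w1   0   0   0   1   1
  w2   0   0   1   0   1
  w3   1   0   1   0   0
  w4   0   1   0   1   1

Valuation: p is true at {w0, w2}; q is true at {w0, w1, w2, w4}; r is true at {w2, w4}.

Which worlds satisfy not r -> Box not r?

w0: not r is T, Box not r is F. ✗
w1: not r is T, Box not r is F. ✗
w2: not r is F, Box not r is F. ✓
w3: not r is T, Box not r is F. ✗
w4: not r is F, Box not r is F. ✓

{w2, w4}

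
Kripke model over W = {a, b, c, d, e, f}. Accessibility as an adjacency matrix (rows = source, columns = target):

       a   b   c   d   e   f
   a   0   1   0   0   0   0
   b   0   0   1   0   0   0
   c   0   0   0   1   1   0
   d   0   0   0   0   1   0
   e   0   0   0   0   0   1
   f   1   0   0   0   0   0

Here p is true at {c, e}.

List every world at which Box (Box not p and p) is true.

a: successors {b}; Box not p and p there: b:F. ✗
b: successors {c}; Box not p and p there: c:F. ✗
c: successors {d, e}; Box not p and p there: d:F, e:T. ✗
d: successors {e}; Box not p and p there: e:T. ✓
e: successors {f}; Box not p and p there: f:F. ✗
f: successors {a}; Box not p and p there: a:F. ✗

{d}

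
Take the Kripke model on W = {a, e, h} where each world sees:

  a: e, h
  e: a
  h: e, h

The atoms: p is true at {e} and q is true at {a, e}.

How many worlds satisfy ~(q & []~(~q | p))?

2

a: q & []~(~q | p) is F. ✓
e: q & []~(~q | p) is T. ✗
h: q & []~(~q | p) is F. ✓
Satisfying worlds: {a, h}.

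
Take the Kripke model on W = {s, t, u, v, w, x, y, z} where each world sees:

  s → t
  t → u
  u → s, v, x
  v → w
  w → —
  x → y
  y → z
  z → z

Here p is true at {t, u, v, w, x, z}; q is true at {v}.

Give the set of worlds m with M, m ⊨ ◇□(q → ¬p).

{s, u, v, x, y, z}

s: successors {t}; □(q → ¬p) there: t:T. ✓
t: successors {u}; □(q → ¬p) there: u:F. ✗
u: successors {s, v, x}; □(q → ¬p) there: s:T, v:T, x:T. ✓
v: successors {w}; □(q → ¬p) there: w:T. ✓
w: no successors, so ◇□(q → ¬p) fails. ✗
x: successors {y}; □(q → ¬p) there: y:T. ✓
y: successors {z}; □(q → ¬p) there: z:T. ✓
z: successors {z}; □(q → ¬p) there: z:T. ✓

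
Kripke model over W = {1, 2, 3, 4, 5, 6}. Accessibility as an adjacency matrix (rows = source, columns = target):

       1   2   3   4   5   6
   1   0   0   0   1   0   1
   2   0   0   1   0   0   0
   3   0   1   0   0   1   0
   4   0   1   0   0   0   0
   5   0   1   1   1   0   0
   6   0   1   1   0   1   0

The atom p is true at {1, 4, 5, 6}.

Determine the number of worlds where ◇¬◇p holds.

5

1: successors {4, 6}; ¬◇p there: 4:T, 6:F. ✓
2: successors {3}; ¬◇p there: 3:F. ✗
3: successors {2, 5}; ¬◇p there: 2:T, 5:F. ✓
4: successors {2}; ¬◇p there: 2:T. ✓
5: successors {2, 3, 4}; ¬◇p there: 2:T, 3:F, 4:T. ✓
6: successors {2, 3, 5}; ¬◇p there: 2:T, 3:F, 5:F. ✓
Satisfying worlds: {1, 3, 4, 5, 6}.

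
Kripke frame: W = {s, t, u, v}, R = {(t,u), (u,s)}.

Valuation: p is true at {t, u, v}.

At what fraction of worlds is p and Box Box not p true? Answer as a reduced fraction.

s: p is F, Box Box not p is T. ✗
t: p is T, Box Box not p is T. ✓
u: p is T, Box Box not p is T. ✓
v: p is T, Box Box not p is T. ✓
That's 3 of 4 worlds, so 3/4.

3/4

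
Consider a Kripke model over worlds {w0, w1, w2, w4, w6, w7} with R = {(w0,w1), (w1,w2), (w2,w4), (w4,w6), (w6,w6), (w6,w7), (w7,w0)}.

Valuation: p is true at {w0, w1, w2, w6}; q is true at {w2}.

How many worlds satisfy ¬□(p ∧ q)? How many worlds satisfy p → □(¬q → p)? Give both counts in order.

5 and 4

For ¬□(p ∧ q):
w0: □(p ∧ q) is F. ✓
w1: □(p ∧ q) is T. ✗
w2: □(p ∧ q) is F. ✓
w4: □(p ∧ q) is F. ✓
w6: □(p ∧ q) is F. ✓
w7: □(p ∧ q) is F. ✓
— 5 worlds.
For p → □(¬q → p):
w0: p is T, □(¬q → p) is T. ✓
w1: p is T, □(¬q → p) is T. ✓
w2: p is T, □(¬q → p) is F. ✗
w4: p is F, □(¬q → p) is T. ✓
w6: p is T, □(¬q → p) is F. ✗
w7: p is F, □(¬q → p) is T. ✓
— 4 worlds.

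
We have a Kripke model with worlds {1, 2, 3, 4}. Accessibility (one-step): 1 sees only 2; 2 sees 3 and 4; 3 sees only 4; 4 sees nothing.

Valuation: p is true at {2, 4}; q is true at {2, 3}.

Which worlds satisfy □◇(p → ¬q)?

{1, 4}

1: successors {2}; ◇(p → ¬q) there: 2:T. ✓
2: successors {3, 4}; ◇(p → ¬q) there: 3:T, 4:F. ✗
3: successors {4}; ◇(p → ¬q) there: 4:F. ✗
4: no successors, so □◇(p → ¬q) holds vacuously. ✓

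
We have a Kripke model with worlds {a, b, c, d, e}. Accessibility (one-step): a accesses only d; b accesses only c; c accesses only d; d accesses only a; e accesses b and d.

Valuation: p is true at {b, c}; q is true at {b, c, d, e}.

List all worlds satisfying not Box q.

a: Box q is T. ✗
b: Box q is T. ✗
c: Box q is T. ✗
d: Box q is F. ✓
e: Box q is T. ✗

{d}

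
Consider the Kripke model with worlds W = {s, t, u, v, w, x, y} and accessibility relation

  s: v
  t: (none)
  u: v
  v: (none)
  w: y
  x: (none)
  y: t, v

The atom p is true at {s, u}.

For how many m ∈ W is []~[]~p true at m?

3

s: successors {v}; ~[]~p there: v:F. ✗
t: no successors, so []~[]~p holds vacuously. ✓
u: successors {v}; ~[]~p there: v:F. ✗
v: no successors, so []~[]~p holds vacuously. ✓
w: successors {y}; ~[]~p there: y:F. ✗
x: no successors, so []~[]~p holds vacuously. ✓
y: successors {t, v}; ~[]~p there: t:F, v:F. ✗
Satisfying worlds: {t, v, x}.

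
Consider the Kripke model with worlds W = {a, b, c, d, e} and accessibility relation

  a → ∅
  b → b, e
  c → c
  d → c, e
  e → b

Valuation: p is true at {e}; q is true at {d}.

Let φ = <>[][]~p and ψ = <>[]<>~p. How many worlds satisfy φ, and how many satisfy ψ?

For <>[][]~p:
a: no successors, so <>[][]~p fails. ✗
b: successors {b, e}; [][]~p there: b:F, e:F. ✗
c: successors {c}; [][]~p there: c:T. ✓
d: successors {c, e}; [][]~p there: c:T, e:F. ✓
e: successors {b}; [][]~p there: b:F. ✗
— 2 worlds.
For <>[]<>~p:
a: no successors, so <>[]<>~p fails. ✗
b: successors {b, e}; []<>~p there: b:T, e:T. ✓
c: successors {c}; []<>~p there: c:T. ✓
d: successors {c, e}; []<>~p there: c:T, e:T. ✓
e: successors {b}; []<>~p there: b:T. ✓
— 4 worlds.

2 and 4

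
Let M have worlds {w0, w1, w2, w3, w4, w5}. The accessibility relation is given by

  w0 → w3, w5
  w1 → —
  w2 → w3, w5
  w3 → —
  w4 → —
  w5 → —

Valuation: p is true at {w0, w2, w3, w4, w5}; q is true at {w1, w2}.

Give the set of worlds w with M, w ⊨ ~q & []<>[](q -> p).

{w3, w4, w5}

w0: ~q is T, []<>[](q -> p) is F. ✗
w1: ~q is F, []<>[](q -> p) is T. ✗
w2: ~q is F, []<>[](q -> p) is F. ✗
w3: ~q is T, []<>[](q -> p) is T. ✓
w4: ~q is T, []<>[](q -> p) is T. ✓
w5: ~q is T, []<>[](q -> p) is T. ✓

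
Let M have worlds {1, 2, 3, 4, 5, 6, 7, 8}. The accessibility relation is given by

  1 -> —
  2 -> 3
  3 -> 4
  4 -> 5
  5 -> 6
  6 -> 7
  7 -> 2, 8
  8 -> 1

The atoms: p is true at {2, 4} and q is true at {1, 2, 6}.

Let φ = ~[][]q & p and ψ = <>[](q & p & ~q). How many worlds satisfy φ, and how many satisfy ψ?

For ~[][]q & p:
1: ~[][]q is F, p is F. ✗
2: ~[][]q is T, p is T. ✓
3: ~[][]q is T, p is F. ✗
4: ~[][]q is F, p is T. ✗
5: ~[][]q is T, p is F. ✗
6: ~[][]q is T, p is F. ✗
7: ~[][]q is T, p is F. ✗
8: ~[][]q is F, p is F. ✗
— 1 world.
For <>[](q & p & ~q):
1: no successors, so <>[](q & p & ~q) fails. ✗
2: successors {3}; [](q & p & ~q) there: 3:F. ✗
3: successors {4}; [](q & p & ~q) there: 4:F. ✗
4: successors {5}; [](q & p & ~q) there: 5:F. ✗
5: successors {6}; [](q & p & ~q) there: 6:F. ✗
6: successors {7}; [](q & p & ~q) there: 7:F. ✗
7: successors {2, 8}; [](q & p & ~q) there: 2:F, 8:F. ✗
8: successors {1}; [](q & p & ~q) there: 1:T. ✓
— 1 world.

1 and 1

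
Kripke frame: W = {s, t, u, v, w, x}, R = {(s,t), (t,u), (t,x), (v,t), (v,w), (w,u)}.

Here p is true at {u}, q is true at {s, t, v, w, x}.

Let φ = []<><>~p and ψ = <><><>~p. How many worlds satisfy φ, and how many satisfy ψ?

For []<><>~p:
s: successors {t}; <><>~p there: t:F. ✗
t: successors {u, x}; <><>~p there: u:F, x:F. ✗
u: no successors, so []<><>~p holds vacuously. ✓
v: successors {t, w}; <><>~p there: t:F, w:F. ✗
w: successors {u}; <><>~p there: u:F. ✗
x: no successors, so []<><>~p holds vacuously. ✓
— 2 worlds.
For <><><>~p:
s: successors {t}; <><>~p there: t:F. ✗
t: successors {u, x}; <><>~p there: u:F, x:F. ✗
u: no successors, so <><><>~p fails. ✗
v: successors {t, w}; <><>~p there: t:F, w:F. ✗
w: successors {u}; <><>~p there: u:F. ✗
x: no successors, so <><><>~p fails. ✗
— 0 worlds.

2 and 0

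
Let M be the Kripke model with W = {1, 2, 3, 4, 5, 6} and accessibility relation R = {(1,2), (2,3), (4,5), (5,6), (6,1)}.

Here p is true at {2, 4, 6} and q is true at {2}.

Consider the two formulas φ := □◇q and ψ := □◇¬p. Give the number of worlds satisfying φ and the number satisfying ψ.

For □◇q:
1: successors {2}; ◇q there: 2:F. ✗
2: successors {3}; ◇q there: 3:F. ✗
3: no successors, so □◇q holds vacuously. ✓
4: successors {5}; ◇q there: 5:F. ✗
5: successors {6}; ◇q there: 6:F. ✗
6: successors {1}; ◇q there: 1:T. ✓
— 2 worlds.
For □◇¬p:
1: successors {2}; ◇¬p there: 2:T. ✓
2: successors {3}; ◇¬p there: 3:F. ✗
3: no successors, so □◇¬p holds vacuously. ✓
4: successors {5}; ◇¬p there: 5:F. ✗
5: successors {6}; ◇¬p there: 6:T. ✓
6: successors {1}; ◇¬p there: 1:F. ✗
— 3 worlds.

2 and 3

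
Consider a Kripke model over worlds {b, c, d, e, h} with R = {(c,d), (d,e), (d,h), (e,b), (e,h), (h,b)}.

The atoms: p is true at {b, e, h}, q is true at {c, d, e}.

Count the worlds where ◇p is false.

b: no successors, so ◇p fails. ✗
c: successors {d}; p there: d:F. ✗
d: successors {e, h}; p there: e:T, h:T. ✓
e: successors {b, h}; p there: b:T, h:T. ✓
h: successors {b}; p there: b:T. ✓
Satisfying worlds: {d, e, h}.
So ◇p fails at the other 2 worlds.

2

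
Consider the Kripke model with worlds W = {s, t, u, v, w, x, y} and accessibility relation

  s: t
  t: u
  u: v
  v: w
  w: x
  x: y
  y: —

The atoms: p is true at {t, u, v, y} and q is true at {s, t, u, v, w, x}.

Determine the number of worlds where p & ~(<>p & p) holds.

2

s: p is F, ~(<>p & p) is T. ✗
t: p is T, ~(<>p & p) is F. ✗
u: p is T, ~(<>p & p) is F. ✗
v: p is T, ~(<>p & p) is T. ✓
w: p is F, ~(<>p & p) is T. ✗
x: p is F, ~(<>p & p) is T. ✗
y: p is T, ~(<>p & p) is T. ✓
Satisfying worlds: {v, y}.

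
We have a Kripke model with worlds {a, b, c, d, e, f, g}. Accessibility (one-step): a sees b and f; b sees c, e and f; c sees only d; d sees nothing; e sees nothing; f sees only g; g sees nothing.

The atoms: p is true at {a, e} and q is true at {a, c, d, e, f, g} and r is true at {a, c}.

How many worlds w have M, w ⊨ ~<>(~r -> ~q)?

5

a: <>(~r -> ~q) is T. ✗
b: <>(~r -> ~q) is T. ✗
c: <>(~r -> ~q) is F. ✓
d: <>(~r -> ~q) is F. ✓
e: <>(~r -> ~q) is F. ✓
f: <>(~r -> ~q) is F. ✓
g: <>(~r -> ~q) is F. ✓
Satisfying worlds: {c, d, e, f, g}.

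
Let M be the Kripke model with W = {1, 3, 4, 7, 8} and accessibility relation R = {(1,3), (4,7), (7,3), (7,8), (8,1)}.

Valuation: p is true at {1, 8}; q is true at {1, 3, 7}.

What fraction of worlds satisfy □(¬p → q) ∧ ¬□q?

1: □(¬p → q) is T, ¬□q is F. ✗
3: □(¬p → q) is T, ¬□q is F. ✗
4: □(¬p → q) is T, ¬□q is F. ✗
7: □(¬p → q) is T, ¬□q is T. ✓
8: □(¬p → q) is T, ¬□q is F. ✗
That's 1 of 5 worlds, so 1/5.

1/5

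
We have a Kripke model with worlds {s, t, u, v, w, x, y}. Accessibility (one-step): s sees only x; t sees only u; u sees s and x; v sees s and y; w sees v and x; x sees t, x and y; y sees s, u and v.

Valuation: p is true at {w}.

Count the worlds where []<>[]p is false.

s: successors {x}; <>[]p there: x:F. ✗
t: successors {u}; <>[]p there: u:F. ✗
u: successors {s, x}; <>[]p there: s:F, x:F. ✗
v: successors {s, y}; <>[]p there: s:F, y:F. ✗
w: successors {v, x}; <>[]p there: v:F, x:F. ✗
x: successors {t, x, y}; <>[]p there: t:F, x:F, y:F. ✗
y: successors {s, u, v}; <>[]p there: s:F, u:F, v:F. ✗
Satisfying worlds: ∅.
So []<>[]p fails at the other 7 worlds.

7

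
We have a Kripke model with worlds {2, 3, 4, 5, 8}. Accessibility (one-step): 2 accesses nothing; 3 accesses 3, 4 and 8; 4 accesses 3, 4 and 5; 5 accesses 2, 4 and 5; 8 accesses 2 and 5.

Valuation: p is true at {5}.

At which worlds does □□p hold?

{2}

2: no successors, so □□p holds vacuously. ✓
3: successors {3, 4, 8}; □p there: 3:F, 4:F, 8:F. ✗
4: successors {3, 4, 5}; □p there: 3:F, 4:F, 5:F. ✗
5: successors {2, 4, 5}; □p there: 2:T, 4:F, 5:F. ✗
8: successors {2, 5}; □p there: 2:T, 5:F. ✗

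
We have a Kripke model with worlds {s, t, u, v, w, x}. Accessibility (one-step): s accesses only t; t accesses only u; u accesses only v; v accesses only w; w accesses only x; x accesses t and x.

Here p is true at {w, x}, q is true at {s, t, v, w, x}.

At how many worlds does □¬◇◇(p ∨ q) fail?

6

s: successors {t}; ¬◇◇(p ∨ q) there: t:F. ✗
t: successors {u}; ¬◇◇(p ∨ q) there: u:F. ✗
u: successors {v}; ¬◇◇(p ∨ q) there: v:F. ✗
v: successors {w}; ¬◇◇(p ∨ q) there: w:F. ✗
w: successors {x}; ¬◇◇(p ∨ q) there: x:F. ✗
x: successors {t, x}; ¬◇◇(p ∨ q) there: t:F, x:F. ✗
Satisfying worlds: ∅.
So □¬◇◇(p ∨ q) fails at the other 6 worlds.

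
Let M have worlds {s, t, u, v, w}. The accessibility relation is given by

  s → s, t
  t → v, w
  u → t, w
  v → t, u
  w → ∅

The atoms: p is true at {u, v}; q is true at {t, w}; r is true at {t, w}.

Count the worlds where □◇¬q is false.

s: successors {s, t}; ◇¬q there: s:T, t:T. ✓
t: successors {v, w}; ◇¬q there: v:T, w:F. ✗
u: successors {t, w}; ◇¬q there: t:T, w:F. ✗
v: successors {t, u}; ◇¬q there: t:T, u:F. ✗
w: no successors, so □◇¬q holds vacuously. ✓
Satisfying worlds: {s, w}.
So □◇¬q fails at the other 3 worlds.

3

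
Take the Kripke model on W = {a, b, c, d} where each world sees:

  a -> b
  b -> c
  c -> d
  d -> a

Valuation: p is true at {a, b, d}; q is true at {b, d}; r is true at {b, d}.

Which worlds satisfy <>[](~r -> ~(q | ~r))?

{b, d}

a: successors {b}; [](~r -> ~(q | ~r)) there: b:F. ✗
b: successors {c}; [](~r -> ~(q | ~r)) there: c:T. ✓
c: successors {d}; [](~r -> ~(q | ~r)) there: d:F. ✗
d: successors {a}; [](~r -> ~(q | ~r)) there: a:T. ✓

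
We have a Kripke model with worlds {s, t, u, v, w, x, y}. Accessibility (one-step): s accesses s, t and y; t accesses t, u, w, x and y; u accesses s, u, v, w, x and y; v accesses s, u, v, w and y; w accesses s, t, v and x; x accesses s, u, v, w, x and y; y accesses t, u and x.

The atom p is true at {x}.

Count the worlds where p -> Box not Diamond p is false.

s: p is F, Box not Diamond p is F. ✓
t: p is F, Box not Diamond p is F. ✓
u: p is F, Box not Diamond p is F. ✓
v: p is F, Box not Diamond p is F. ✓
w: p is F, Box not Diamond p is F. ✓
x: p is T, Box not Diamond p is F. ✗
y: p is F, Box not Diamond p is F. ✓
Satisfying worlds: {s, t, u, v, w, y}.
So p -> Box not Diamond p fails at the other 1 world.

1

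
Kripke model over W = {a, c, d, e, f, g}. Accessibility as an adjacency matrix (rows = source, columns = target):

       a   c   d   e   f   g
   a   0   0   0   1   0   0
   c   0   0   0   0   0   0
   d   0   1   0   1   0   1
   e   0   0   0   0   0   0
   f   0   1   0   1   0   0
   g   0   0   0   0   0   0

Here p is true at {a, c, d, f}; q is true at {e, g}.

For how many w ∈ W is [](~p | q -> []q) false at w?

a: successors {e}; ~p | q -> []q there: e:T. ✓
c: no successors, so [](~p | q -> []q) holds vacuously. ✓
d: successors {c, e, g}; ~p | q -> []q there: c:T, e:T, g:T. ✓
e: no successors, so [](~p | q -> []q) holds vacuously. ✓
f: successors {c, e}; ~p | q -> []q there: c:T, e:T. ✓
g: no successors, so [](~p | q -> []q) holds vacuously. ✓
Satisfying worlds: {a, c, d, e, f, g}.
So [](~p | q -> []q) fails at the other 0 worlds.

0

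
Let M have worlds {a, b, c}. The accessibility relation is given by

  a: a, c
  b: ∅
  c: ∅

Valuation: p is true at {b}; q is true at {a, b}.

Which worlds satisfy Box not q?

{b, c}

a: successors {a, c}; not q there: a:F, c:T. ✗
b: no successors, so Box not q holds vacuously. ✓
c: no successors, so Box not q holds vacuously. ✓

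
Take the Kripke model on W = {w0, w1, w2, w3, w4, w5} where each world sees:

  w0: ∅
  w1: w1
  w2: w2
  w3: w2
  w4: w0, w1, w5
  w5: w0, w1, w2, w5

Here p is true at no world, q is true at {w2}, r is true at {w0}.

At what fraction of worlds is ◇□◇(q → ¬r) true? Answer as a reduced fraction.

5/6

w0: no successors, so ◇□◇(q → ¬r) fails. ✗
w1: successors {w1}; □◇(q → ¬r) there: w1:T. ✓
w2: successors {w2}; □◇(q → ¬r) there: w2:T. ✓
w3: successors {w2}; □◇(q → ¬r) there: w2:T. ✓
w4: successors {w0, w1, w5}; □◇(q → ¬r) there: w0:T, w1:T, w5:F. ✓
w5: successors {w0, w1, w2, w5}; □◇(q → ¬r) there: w0:T, w1:T, w2:T, w5:F. ✓
That's 5 of 6 worlds, so 5/6.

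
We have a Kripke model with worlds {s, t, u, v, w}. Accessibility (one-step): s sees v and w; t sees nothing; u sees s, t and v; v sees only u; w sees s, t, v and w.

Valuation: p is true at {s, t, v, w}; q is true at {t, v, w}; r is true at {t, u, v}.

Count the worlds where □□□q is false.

4

s: successors {v, w}; □□q there: v:F, w:F. ✗
t: no successors, so □□□q holds vacuously. ✓
u: successors {s, t, v}; □□q there: s:F, t:T, v:F. ✗
v: successors {u}; □□q there: u:F. ✗
w: successors {s, t, v, w}; □□q there: s:F, t:T, v:F, w:F. ✗
Satisfying worlds: {t}.
So □□□q fails at the other 4 worlds.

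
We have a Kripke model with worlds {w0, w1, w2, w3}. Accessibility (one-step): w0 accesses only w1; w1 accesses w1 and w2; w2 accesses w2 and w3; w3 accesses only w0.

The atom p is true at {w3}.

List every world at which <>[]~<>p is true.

{w2, w3}

w0: successors {w1}; []~<>p there: w1:F. ✗
w1: successors {w1, w2}; []~<>p there: w1:F, w2:F. ✗
w2: successors {w2, w3}; []~<>p there: w2:F, w3:T. ✓
w3: successors {w0}; []~<>p there: w0:T. ✓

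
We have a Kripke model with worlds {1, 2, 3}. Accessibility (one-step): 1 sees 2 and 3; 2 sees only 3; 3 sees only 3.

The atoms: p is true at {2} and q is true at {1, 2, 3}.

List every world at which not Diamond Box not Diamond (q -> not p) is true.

{1, 2, 3}

1: Diamond Box not Diamond (q -> not p) is F. ✓
2: Diamond Box not Diamond (q -> not p) is F. ✓
3: Diamond Box not Diamond (q -> not p) is F. ✓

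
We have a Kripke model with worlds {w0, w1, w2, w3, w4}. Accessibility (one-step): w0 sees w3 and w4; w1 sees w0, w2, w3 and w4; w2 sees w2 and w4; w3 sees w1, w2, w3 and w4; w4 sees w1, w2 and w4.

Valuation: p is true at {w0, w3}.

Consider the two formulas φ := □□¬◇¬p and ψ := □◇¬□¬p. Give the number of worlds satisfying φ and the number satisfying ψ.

0 and 1

For □□¬◇¬p:
w0: successors {w3, w4}; □¬◇¬p there: w3:F, w4:F. ✗
w1: successors {w0, w2, w3, w4}; □¬◇¬p there: w0:F, w2:F, w3:F, w4:F. ✗
w2: successors {w2, w4}; □¬◇¬p there: w2:F, w4:F. ✗
w3: successors {w1, w2, w3, w4}; □¬◇¬p there: w1:F, w2:F, w3:F, w4:F. ✗
w4: successors {w1, w2, w4}; □¬◇¬p there: w1:F, w2:F, w4:F. ✗
— 0 worlds.
For □◇¬□¬p:
w0: successors {w3, w4}; ◇¬□¬p there: w3:T, w4:T. ✓
w1: successors {w0, w2, w3, w4}; ◇¬□¬p there: w0:T, w2:F, w3:T, w4:T. ✗
w2: successors {w2, w4}; ◇¬□¬p there: w2:F, w4:T. ✗
w3: successors {w1, w2, w3, w4}; ◇¬□¬p there: w1:T, w2:F, w3:T, w4:T. ✗
w4: successors {w1, w2, w4}; ◇¬□¬p there: w1:T, w2:F, w4:T. ✗
— 1 world.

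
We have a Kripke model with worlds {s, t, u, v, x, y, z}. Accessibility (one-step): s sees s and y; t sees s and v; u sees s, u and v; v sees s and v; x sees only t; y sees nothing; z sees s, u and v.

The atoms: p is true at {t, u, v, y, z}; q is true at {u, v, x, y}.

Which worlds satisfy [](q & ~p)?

s: successors {s, y}; q & ~p there: s:F, y:F. ✗
t: successors {s, v}; q & ~p there: s:F, v:F. ✗
u: successors {s, u, v}; q & ~p there: s:F, u:F, v:F. ✗
v: successors {s, v}; q & ~p there: s:F, v:F. ✗
x: successors {t}; q & ~p there: t:F. ✗
y: no successors, so [](q & ~p) holds vacuously. ✓
z: successors {s, u, v}; q & ~p there: s:F, u:F, v:F. ✗

{y}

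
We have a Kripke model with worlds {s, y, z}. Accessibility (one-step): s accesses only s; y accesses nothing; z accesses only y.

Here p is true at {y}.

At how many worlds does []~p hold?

s: successors {s}; ~p there: s:T. ✓
y: no successors, so []~p holds vacuously. ✓
z: successors {y}; ~p there: y:F. ✗
Satisfying worlds: {s, y}.

2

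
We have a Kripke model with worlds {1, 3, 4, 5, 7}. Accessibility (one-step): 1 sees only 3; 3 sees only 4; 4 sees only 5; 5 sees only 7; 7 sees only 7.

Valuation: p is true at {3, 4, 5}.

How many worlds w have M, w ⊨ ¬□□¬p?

2

1: □□¬p is F. ✓
3: □□¬p is F. ✓
4: □□¬p is T. ✗
5: □□¬p is T. ✗
7: □□¬p is T. ✗
Satisfying worlds: {1, 3}.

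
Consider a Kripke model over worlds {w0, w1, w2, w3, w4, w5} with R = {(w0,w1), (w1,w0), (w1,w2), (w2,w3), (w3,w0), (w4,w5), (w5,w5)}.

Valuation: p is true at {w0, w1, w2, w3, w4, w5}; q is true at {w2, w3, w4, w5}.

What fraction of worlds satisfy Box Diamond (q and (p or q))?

w0: successors {w1}; Diamond (q and (p or q)) there: w1:T. ✓
w1: successors {w0, w2}; Diamond (q and (p or q)) there: w0:F, w2:T. ✗
w2: successors {w3}; Diamond (q and (p or q)) there: w3:F. ✗
w3: successors {w0}; Diamond (q and (p or q)) there: w0:F. ✗
w4: successors {w5}; Diamond (q and (p or q)) there: w5:T. ✓
w5: successors {w5}; Diamond (q and (p or q)) there: w5:T. ✓
That's 3 of 6 worlds, so 3/6 = 1/2.

1/2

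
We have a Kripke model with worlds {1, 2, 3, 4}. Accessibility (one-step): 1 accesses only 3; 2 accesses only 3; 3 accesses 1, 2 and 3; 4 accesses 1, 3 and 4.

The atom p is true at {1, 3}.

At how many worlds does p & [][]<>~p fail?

1: p is T, [][]<>~p is F. ✗
2: p is F, [][]<>~p is F. ✗
3: p is T, [][]<>~p is F. ✗
4: p is F, [][]<>~p is F. ✗
Satisfying worlds: ∅.
So p & [][]<>~p fails at the other 4 worlds.

4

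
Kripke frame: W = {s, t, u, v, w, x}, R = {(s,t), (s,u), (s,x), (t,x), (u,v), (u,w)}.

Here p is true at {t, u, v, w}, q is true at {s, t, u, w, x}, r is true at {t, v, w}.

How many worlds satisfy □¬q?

3

s: successors {t, u, x}; ¬q there: t:F, u:F, x:F. ✗
t: successors {x}; ¬q there: x:F. ✗
u: successors {v, w}; ¬q there: v:T, w:F. ✗
v: no successors, so □¬q holds vacuously. ✓
w: no successors, so □¬q holds vacuously. ✓
x: no successors, so □¬q holds vacuously. ✓
Satisfying worlds: {v, w, x}.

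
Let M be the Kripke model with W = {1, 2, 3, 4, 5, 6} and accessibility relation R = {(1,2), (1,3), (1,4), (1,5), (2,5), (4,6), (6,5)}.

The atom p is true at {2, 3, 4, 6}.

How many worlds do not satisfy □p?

3

1: successors {2, 3, 4, 5}; p there: 2:T, 3:T, 4:T, 5:F. ✗
2: successors {5}; p there: 5:F. ✗
3: no successors, so □p holds vacuously. ✓
4: successors {6}; p there: 6:T. ✓
5: no successors, so □p holds vacuously. ✓
6: successors {5}; p there: 5:F. ✗
Satisfying worlds: {3, 4, 5}.
So □p fails at the other 3 worlds.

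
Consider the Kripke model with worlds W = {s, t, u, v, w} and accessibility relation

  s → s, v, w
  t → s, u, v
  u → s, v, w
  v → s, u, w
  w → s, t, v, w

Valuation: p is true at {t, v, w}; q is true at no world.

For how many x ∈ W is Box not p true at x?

s: successors {s, v, w}; not p there: s:T, v:F, w:F. ✗
t: successors {s, u, v}; not p there: s:T, u:T, v:F. ✗
u: successors {s, v, w}; not p there: s:T, v:F, w:F. ✗
v: successors {s, u, w}; not p there: s:T, u:T, w:F. ✗
w: successors {s, t, v, w}; not p there: s:T, t:F, v:F, w:F. ✗
Satisfying worlds: ∅.

0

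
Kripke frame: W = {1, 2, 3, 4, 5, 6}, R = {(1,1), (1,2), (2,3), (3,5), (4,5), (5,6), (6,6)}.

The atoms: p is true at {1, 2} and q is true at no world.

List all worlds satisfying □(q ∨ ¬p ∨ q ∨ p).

{1, 2, 3, 4, 5, 6}

1: successors {1, 2}; q ∨ ¬p ∨ q ∨ p there: 1:T, 2:T. ✓
2: successors {3}; q ∨ ¬p ∨ q ∨ p there: 3:T. ✓
3: successors {5}; q ∨ ¬p ∨ q ∨ p there: 5:T. ✓
4: successors {5}; q ∨ ¬p ∨ q ∨ p there: 5:T. ✓
5: successors {6}; q ∨ ¬p ∨ q ∨ p there: 6:T. ✓
6: successors {6}; q ∨ ¬p ∨ q ∨ p there: 6:T. ✓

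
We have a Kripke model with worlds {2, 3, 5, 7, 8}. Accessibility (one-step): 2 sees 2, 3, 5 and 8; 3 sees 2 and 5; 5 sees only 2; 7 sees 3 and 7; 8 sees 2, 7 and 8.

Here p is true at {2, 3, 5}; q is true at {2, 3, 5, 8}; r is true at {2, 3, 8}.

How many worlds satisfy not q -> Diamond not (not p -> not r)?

4

2: not q is F, Diamond not (not p -> not r) is T. ✓
3: not q is F, Diamond not (not p -> not r) is F. ✓
5: not q is F, Diamond not (not p -> not r) is F. ✓
7: not q is T, Diamond not (not p -> not r) is F. ✗
8: not q is F, Diamond not (not p -> not r) is T. ✓
Satisfying worlds: {2, 3, 5, 8}.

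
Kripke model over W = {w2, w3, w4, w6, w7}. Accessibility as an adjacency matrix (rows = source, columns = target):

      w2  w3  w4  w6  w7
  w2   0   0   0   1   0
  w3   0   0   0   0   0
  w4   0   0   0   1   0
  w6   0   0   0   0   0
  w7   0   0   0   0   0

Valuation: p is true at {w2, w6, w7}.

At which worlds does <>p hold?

{w2, w4}

w2: successors {w6}; p there: w6:T. ✓
w3: no successors, so <>p fails. ✗
w4: successors {w6}; p there: w6:T. ✓
w6: no successors, so <>p fails. ✗
w7: no successors, so <>p fails. ✗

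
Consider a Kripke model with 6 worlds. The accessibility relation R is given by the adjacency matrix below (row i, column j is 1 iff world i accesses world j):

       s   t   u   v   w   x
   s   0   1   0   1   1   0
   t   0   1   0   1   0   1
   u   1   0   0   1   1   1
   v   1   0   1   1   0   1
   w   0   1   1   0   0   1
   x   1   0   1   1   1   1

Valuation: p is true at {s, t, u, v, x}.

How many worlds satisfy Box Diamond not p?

s: successors {t, v, w}; Diamond not p there: t:F, v:F, w:F. ✗
t: successors {t, v, x}; Diamond not p there: t:F, v:F, x:T. ✗
u: successors {s, v, w, x}; Diamond not p there: s:T, v:F, w:F, x:T. ✗
v: successors {s, u, v, x}; Diamond not p there: s:T, u:T, v:F, x:T. ✗
w: successors {t, u, x}; Diamond not p there: t:F, u:T, x:T. ✗
x: successors {s, u, v, w, x}; Diamond not p there: s:T, u:T, v:F, w:F, x:T. ✗
Satisfying worlds: ∅.

0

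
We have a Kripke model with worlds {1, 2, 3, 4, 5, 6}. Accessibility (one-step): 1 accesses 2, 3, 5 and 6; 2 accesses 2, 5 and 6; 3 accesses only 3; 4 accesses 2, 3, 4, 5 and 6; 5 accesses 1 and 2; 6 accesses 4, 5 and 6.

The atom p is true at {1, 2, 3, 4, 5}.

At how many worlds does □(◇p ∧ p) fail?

4

1: successors {2, 3, 5, 6}; ◇p ∧ p there: 2:T, 3:T, 5:T, 6:F. ✗
2: successors {2, 5, 6}; ◇p ∧ p there: 2:T, 5:T, 6:F. ✗
3: successors {3}; ◇p ∧ p there: 3:T. ✓
4: successors {2, 3, 4, 5, 6}; ◇p ∧ p there: 2:T, 3:T, 4:T, 5:T, 6:F. ✗
5: successors {1, 2}; ◇p ∧ p there: 1:T, 2:T. ✓
6: successors {4, 5, 6}; ◇p ∧ p there: 4:T, 5:T, 6:F. ✗
Satisfying worlds: {3, 5}.
So □(◇p ∧ p) fails at the other 4 worlds.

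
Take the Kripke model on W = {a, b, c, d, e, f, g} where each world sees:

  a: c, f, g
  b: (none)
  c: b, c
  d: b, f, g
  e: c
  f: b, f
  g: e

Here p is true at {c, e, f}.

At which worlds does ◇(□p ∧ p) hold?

a: successors {c, f, g}; □p ∧ p there: c:F, f:F, g:F. ✗
b: no successors, so ◇(□p ∧ p) fails. ✗
c: successors {b, c}; □p ∧ p there: b:F, c:F. ✗
d: successors {b, f, g}; □p ∧ p there: b:F, f:F, g:F. ✗
e: successors {c}; □p ∧ p there: c:F. ✗
f: successors {b, f}; □p ∧ p there: b:F, f:F. ✗
g: successors {e}; □p ∧ p there: e:T. ✓

{g}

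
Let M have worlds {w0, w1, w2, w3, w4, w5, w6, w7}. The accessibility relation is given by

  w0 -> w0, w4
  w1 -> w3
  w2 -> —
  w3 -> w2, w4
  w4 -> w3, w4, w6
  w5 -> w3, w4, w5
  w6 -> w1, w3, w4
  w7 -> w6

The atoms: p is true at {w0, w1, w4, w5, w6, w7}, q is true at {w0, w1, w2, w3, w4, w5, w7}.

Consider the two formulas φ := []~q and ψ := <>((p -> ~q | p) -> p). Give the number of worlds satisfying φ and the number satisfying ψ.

For []~q:
w0: successors {w0, w4}; ~q there: w0:F, w4:F. ✗
w1: successors {w3}; ~q there: w3:F. ✗
w2: no successors, so []~q holds vacuously. ✓
w3: successors {w2, w4}; ~q there: w2:F, w4:F. ✗
w4: successors {w3, w4, w6}; ~q there: w3:F, w4:F, w6:T. ✗
w5: successors {w3, w4, w5}; ~q there: w3:F, w4:F, w5:F. ✗
w6: successors {w1, w3, w4}; ~q there: w1:F, w3:F, w4:F. ✗
w7: successors {w6}; ~q there: w6:T. ✓
— 2 worlds.
For <>((p -> ~q | p) -> p):
w0: successors {w0, w4}; (p -> ~q | p) -> p there: w0:T, w4:T. ✓
w1: successors {w3}; (p -> ~q | p) -> p there: w3:F. ✗
w2: no successors, so <>((p -> ~q | p) -> p) fails. ✗
w3: successors {w2, w4}; (p -> ~q | p) -> p there: w2:F, w4:T. ✓
w4: successors {w3, w4, w6}; (p -> ~q | p) -> p there: w3:F, w4:T, w6:T. ✓
w5: successors {w3, w4, w5}; (p -> ~q | p) -> p there: w3:F, w4:T, w5:T. ✓
w6: successors {w1, w3, w4}; (p -> ~q | p) -> p there: w1:T, w3:F, w4:T. ✓
w7: successors {w6}; (p -> ~q | p) -> p there: w6:T. ✓
— 6 worlds.

2 and 6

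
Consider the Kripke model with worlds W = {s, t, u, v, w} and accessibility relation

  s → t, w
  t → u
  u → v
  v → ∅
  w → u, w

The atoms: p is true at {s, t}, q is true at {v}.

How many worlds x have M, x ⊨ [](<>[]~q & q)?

s: successors {t, w}; <>[]~q & q there: t:F, w:F. ✗
t: successors {u}; <>[]~q & q there: u:F. ✗
u: successors {v}; <>[]~q & q there: v:F. ✗
v: no successors, so [](<>[]~q & q) holds vacuously. ✓
w: successors {u, w}; <>[]~q & q there: u:F, w:F. ✗
Satisfying worlds: {v}.

1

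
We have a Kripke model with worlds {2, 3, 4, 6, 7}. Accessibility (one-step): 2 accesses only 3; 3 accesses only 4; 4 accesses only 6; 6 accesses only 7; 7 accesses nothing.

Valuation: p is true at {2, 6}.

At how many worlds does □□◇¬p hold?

2: successors {3}; □◇¬p there: 3:F. ✗
3: successors {4}; □◇¬p there: 4:T. ✓
4: successors {6}; □◇¬p there: 6:F. ✗
6: successors {7}; □◇¬p there: 7:T. ✓
7: no successors, so □□◇¬p holds vacuously. ✓
Satisfying worlds: {3, 6, 7}.

3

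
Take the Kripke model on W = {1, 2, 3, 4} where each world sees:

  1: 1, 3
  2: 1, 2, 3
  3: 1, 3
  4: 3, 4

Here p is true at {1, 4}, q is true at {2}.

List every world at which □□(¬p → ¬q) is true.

1: successors {1, 3}; □(¬p → ¬q) there: 1:T, 3:T. ✓
2: successors {1, 2, 3}; □(¬p → ¬q) there: 1:T, 2:F, 3:T. ✗
3: successors {1, 3}; □(¬p → ¬q) there: 1:T, 3:T. ✓
4: successors {3, 4}; □(¬p → ¬q) there: 3:T, 4:T. ✓

{1, 3, 4}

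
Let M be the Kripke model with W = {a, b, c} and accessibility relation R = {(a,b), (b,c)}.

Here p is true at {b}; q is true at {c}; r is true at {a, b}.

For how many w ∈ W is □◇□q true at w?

2

a: successors {b}; ◇□q there: b:T. ✓
b: successors {c}; ◇□q there: c:F. ✗
c: no successors, so □◇□q holds vacuously. ✓
Satisfying worlds: {a, c}.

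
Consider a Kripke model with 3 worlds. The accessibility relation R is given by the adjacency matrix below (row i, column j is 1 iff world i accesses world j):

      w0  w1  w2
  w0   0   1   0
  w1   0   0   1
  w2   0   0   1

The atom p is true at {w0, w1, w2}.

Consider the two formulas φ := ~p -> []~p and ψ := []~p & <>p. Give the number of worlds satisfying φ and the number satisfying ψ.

3 and 0

For ~p -> []~p:
w0: ~p is F, []~p is F. ✓
w1: ~p is F, []~p is F. ✓
w2: ~p is F, []~p is F. ✓
— 3 worlds.
For []~p & <>p:
w0: []~p is F, <>p is T. ✗
w1: []~p is F, <>p is T. ✗
w2: []~p is F, <>p is T. ✗
— 0 worlds.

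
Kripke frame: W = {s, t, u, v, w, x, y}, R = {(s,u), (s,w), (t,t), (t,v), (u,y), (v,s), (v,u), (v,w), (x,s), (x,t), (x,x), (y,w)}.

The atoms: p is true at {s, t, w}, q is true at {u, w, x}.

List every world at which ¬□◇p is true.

s: □◇p is F. ✓
t: □◇p is T. ✗
u: □◇p is T. ✗
v: □◇p is F. ✓
w: □◇p is T. ✗
x: □◇p is T. ✗
y: □◇p is F. ✓

{s, v, y}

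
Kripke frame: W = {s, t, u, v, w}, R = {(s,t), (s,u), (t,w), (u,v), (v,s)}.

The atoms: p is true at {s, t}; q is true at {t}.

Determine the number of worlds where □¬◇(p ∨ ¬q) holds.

s: successors {t, u}; ¬◇(p ∨ ¬q) there: t:F, u:F. ✗
t: successors {w}; ¬◇(p ∨ ¬q) there: w:T. ✓
u: successors {v}; ¬◇(p ∨ ¬q) there: v:F. ✗
v: successors {s}; ¬◇(p ∨ ¬q) there: s:F. ✗
w: no successors, so □¬◇(p ∨ ¬q) holds vacuously. ✓
Satisfying worlds: {t, w}.

2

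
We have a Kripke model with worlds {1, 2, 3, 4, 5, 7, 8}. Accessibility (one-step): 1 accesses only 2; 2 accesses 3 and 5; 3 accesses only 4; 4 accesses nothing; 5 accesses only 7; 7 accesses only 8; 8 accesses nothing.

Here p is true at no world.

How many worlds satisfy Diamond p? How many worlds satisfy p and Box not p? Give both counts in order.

For Diamond p:
1: successors {2}; p there: 2:F. ✗
2: successors {3, 5}; p there: 3:F, 5:F. ✗
3: successors {4}; p there: 4:F. ✗
4: no successors, so Diamond p fails. ✗
5: successors {7}; p there: 7:F. ✗
7: successors {8}; p there: 8:F. ✗
8: no successors, so Diamond p fails. ✗
— 0 worlds.
For p and Box not p:
1: p is F, Box not p is T. ✗
2: p is F, Box not p is T. ✗
3: p is F, Box not p is T. ✗
4: p is F, Box not p is T. ✗
5: p is F, Box not p is T. ✗
7: p is F, Box not p is T. ✗
8: p is F, Box not p is T. ✗
— 0 worlds.

0 and 0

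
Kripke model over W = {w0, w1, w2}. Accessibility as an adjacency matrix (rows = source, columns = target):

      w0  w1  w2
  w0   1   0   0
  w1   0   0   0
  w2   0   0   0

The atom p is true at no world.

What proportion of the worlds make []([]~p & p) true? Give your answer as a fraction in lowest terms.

2/3

w0: successors {w0}; []~p & p there: w0:F. ✗
w1: no successors, so []([]~p & p) holds vacuously. ✓
w2: no successors, so []([]~p & p) holds vacuously. ✓
That's 2 of 3 worlds, so 2/3.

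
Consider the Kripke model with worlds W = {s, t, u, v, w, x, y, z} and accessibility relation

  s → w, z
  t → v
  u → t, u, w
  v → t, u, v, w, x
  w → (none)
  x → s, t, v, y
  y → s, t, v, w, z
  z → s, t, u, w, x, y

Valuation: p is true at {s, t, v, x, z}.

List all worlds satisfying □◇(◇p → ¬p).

s: successors {w, z}; ◇(◇p → ¬p) there: w:F, z:T. ✗
t: successors {v}; ◇(◇p → ¬p) there: v:T. ✓
u: successors {t, u, w}; ◇(◇p → ¬p) there: t:F, u:T, w:F. ✗
v: successors {t, u, v, w, x}; ◇(◇p → ¬p) there: t:F, u:T, v:T, w:F, x:T. ✗
w: no successors, so □◇(◇p → ¬p) holds vacuously. ✓
x: successors {s, t, v, y}; ◇(◇p → ¬p) there: s:T, t:F, v:T, y:T. ✗
y: successors {s, t, v, w, z}; ◇(◇p → ¬p) there: s:T, t:F, v:T, w:F, z:T. ✗
z: successors {s, t, u, w, x, y}; ◇(◇p → ¬p) there: s:T, t:F, u:T, w:F, x:T, y:T. ✗

{t, w}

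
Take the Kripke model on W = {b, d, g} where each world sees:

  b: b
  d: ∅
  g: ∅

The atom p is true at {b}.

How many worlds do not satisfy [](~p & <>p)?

1

b: successors {b}; ~p & <>p there: b:F. ✗
d: no successors, so [](~p & <>p) holds vacuously. ✓
g: no successors, so [](~p & <>p) holds vacuously. ✓
Satisfying worlds: {d, g}.
So [](~p & <>p) fails at the other 1 world.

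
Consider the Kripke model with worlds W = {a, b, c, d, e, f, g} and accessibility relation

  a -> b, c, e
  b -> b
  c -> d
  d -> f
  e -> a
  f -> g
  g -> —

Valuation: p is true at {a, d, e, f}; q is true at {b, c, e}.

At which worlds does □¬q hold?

{c, d, e, f, g}

a: successors {b, c, e}; ¬q there: b:F, c:F, e:F. ✗
b: successors {b}; ¬q there: b:F. ✗
c: successors {d}; ¬q there: d:T. ✓
d: successors {f}; ¬q there: f:T. ✓
e: successors {a}; ¬q there: a:T. ✓
f: successors {g}; ¬q there: g:T. ✓
g: no successors, so □¬q holds vacuously. ✓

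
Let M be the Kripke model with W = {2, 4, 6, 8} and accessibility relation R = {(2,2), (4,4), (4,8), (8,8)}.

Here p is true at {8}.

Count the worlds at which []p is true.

2: successors {2}; p there: 2:F. ✗
4: successors {4, 8}; p there: 4:F, 8:T. ✗
6: no successors, so []p holds vacuously. ✓
8: successors {8}; p there: 8:T. ✓
Satisfying worlds: {6, 8}.

2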